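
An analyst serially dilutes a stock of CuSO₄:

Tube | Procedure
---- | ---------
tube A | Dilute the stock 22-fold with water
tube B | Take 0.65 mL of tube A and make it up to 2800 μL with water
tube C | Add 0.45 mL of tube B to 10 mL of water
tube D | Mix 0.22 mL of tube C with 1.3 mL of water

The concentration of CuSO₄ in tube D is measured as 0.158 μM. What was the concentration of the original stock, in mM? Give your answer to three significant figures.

Step 1: 22-fold → factor 22
Step 2: 0.65 mL brought to 2800 μL → factor 2.8/0.65 = 4.3077
Step 3: 0.45 mL + 10 mL = 10.45 mL total → factor 10.45/0.45 = 23.222
Step 4: 0.22 mL + 1.3 mL = 1.52 mL total → factor 1.52/0.22 = 6.9091
Overall dilution factor = 22 × 4.3077 × 23.222 × 6.9091 = 15205
Stock = 0.158 μM × 15205 = 2402 μM = 2.40 mM

2.40 mM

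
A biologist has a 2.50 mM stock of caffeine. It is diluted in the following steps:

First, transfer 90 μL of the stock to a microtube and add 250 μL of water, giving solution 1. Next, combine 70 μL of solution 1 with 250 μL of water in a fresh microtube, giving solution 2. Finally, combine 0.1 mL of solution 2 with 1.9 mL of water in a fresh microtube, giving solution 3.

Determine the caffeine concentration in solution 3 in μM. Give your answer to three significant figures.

Step 1: 90 μL + 250 μL = 340 μL total → factor 340/90 = 3.7778
Step 2: 70 μL + 250 μL = 320 μL total → factor 320/70 = 4.5714
Step 3: 0.1 mL + 1.9 mL = 2 mL total → factor 2/0.1 = 20
Overall dilution factor = 3.7778 × 4.5714 × 20 = 345.4
Final = 2.50 mM / 345.4 = 0.007238 mM = 7.24 μM

7.24 μM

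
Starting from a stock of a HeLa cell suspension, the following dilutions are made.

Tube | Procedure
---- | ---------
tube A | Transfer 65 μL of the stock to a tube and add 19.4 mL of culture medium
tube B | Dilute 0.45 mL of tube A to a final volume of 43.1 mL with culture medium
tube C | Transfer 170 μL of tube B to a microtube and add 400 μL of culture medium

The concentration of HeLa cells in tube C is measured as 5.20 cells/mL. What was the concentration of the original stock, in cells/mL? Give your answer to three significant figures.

Step 1: 65 μL + 19.4 mL = 19465 μL total → factor 19465/65 = 299.46
Step 2: 0.45 mL brought to 43.1 mL → factor 43.1/0.45 = 95.778
Step 3: 170 μL + 400 μL = 570 μL total → factor 570/170 = 3.3529
Overall dilution factor = 299.46 × 95.778 × 3.3529 = 96168
Stock = 5.20 cells/mL × 96168 = 5.00 × 10^5 cells/mL

5.00 × 10^5 cells/mL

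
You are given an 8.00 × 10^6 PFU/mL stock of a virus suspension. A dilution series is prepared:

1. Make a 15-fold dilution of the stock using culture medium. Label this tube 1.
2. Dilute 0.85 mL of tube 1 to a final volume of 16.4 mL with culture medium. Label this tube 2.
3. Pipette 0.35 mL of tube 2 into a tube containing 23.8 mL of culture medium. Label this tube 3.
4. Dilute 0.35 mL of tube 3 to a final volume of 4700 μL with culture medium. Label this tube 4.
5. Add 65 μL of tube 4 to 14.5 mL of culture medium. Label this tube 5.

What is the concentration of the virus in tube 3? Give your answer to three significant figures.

Step 1: 15-fold → factor 15
Step 2: 0.85 mL brought to 16.4 mL → factor 16.4/0.85 = 19.294
Step 3: 0.35 mL + 23.8 mL = 24.15 mL total → factor 24.15/0.35 = 69
Dilution factor through tube 3 = 15 × 19.294 × 69 = 19969
[tube 3] = 8.00 × 10^6 PFU/mL / 19969 = 401 PFU/mL

401 PFU/mL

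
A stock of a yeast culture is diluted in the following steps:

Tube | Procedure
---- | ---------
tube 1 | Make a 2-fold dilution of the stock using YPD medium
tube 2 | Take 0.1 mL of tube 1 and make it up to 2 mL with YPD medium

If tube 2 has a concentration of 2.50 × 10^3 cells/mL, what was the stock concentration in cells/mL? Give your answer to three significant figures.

1.00 × 10^5 cells/mL

Step 1: 2-fold → factor 2
Step 2: 0.1 mL brought to 2 mL → factor 2/0.1 = 20
Overall dilution factor = 2 × 20 = 40
Stock = 2.50 × 10^3 cells/mL × 40 = 1.00 × 10^5 cells/mL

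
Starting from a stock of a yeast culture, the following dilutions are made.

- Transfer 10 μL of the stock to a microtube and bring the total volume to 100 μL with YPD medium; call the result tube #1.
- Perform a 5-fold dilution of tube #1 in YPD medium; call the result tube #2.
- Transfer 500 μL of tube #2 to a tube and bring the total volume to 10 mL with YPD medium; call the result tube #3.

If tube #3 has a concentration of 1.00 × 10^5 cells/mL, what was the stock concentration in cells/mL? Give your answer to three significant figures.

1.00 × 10^8 cells/mL

Step 1: 10 μL brought to 100 μL → factor 100/10 = 10
Step 2: 5-fold → factor 5
Step 3: 500 μL brought to 10 mL → factor 10000/500 = 20
Overall dilution factor = 10 × 5 × 20 = 1000
Stock = 1.00 × 10^5 cells/mL × 1000 = 1.00 × 10^8 cells/mL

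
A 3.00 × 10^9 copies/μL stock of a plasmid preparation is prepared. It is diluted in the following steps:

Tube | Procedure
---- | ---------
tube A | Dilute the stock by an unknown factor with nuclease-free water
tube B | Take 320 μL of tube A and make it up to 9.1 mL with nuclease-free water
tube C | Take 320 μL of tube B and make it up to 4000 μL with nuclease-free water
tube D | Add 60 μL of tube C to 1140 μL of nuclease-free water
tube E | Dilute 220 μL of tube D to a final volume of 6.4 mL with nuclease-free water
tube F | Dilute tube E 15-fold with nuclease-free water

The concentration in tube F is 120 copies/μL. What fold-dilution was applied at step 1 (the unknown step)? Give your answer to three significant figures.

8.06-fold

Step 1: unknown factor x
Step 2: 320 μL brought to 9.1 mL → factor 9100/320 = 28.438
Step 3: 320 μL brought to 4000 μL → factor 4000/320 = 12.5
Step 4: 60 μL + 1140 μL = 1200 μL total → factor 1200/60 = 20
Step 5: 220 μL brought to 6.4 mL → factor 6400/220 = 29.091
Step 6: 15-fold → factor 15
Product of known-step factors = 3.1023 × 10^6
Overall factor = 3.00 × 10^9 copies/μL / (120 copies/μL) = 2.5 × 10^7
x = 2.5 × 10^7 / 3.1023 × 10^6 = 8.06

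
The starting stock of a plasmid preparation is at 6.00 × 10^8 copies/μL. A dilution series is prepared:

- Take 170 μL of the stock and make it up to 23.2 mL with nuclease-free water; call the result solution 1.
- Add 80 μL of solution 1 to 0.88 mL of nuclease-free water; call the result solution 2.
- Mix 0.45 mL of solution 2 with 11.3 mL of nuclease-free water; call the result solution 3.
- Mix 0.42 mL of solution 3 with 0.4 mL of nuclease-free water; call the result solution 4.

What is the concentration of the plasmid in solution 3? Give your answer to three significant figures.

1.40 × 10^4 copies/μL

Step 1: 170 μL brought to 23.2 mL → factor 23200/170 = 136.47
Step 2: 80 μL + 0.88 mL = 960 μL total → factor 960/80 = 12
Step 3: 0.45 mL + 11.3 mL = 11.75 mL total → factor 11.75/0.45 = 26.111
Dilution factor through solution 3 = 136.47 × 12 × 26.111 = 42761
[solution 3] = 6.00 × 10^8 copies/μL / 42761 = 1.40 × 10^4 copies/μL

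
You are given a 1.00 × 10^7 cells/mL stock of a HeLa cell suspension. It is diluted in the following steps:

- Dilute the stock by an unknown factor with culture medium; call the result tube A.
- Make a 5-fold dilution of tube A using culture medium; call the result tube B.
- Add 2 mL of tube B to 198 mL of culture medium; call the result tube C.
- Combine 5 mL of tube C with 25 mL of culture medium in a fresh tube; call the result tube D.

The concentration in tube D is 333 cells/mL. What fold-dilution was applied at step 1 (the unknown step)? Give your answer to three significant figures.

Step 1: unknown factor x
Step 2: 5-fold → factor 5
Step 3: 2 mL + 198 mL = 200 mL total → factor 200/2 = 100
Step 4: 5 mL + 25 mL = 30 mL total → factor 30/5 = 6
Product of known-step factors = 3000
Overall factor = 1.00 × 10^7 cells/mL / (333 cells/mL) = 30030
x = 30030 / 3000 = 10.0

10.0-fold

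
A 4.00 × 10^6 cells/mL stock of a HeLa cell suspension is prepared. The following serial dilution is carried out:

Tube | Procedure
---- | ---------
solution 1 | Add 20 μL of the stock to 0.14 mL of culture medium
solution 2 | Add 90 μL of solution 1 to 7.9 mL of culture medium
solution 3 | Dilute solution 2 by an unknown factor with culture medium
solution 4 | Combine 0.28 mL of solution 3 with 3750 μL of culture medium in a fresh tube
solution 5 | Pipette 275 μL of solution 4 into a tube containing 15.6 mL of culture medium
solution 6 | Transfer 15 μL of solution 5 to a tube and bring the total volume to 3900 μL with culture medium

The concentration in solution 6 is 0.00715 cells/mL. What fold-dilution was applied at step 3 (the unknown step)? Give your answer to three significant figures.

3.65-fold

Step 1: 20 μL + 0.14 mL = 160 μL total → factor 160/20 = 8
Step 2: 90 μL + 7.9 mL = 7990 μL total → factor 7990/90 = 88.778
Step 3: unknown factor x
Step 4: 0.28 mL + 3750 μL = 4.03 mL total → factor 4.03/0.28 = 14.393
Step 5: 275 μL + 15.6 mL = 15875 μL total → factor 15875/275 = 57.727
Step 6: 15 μL brought to 3900 μL → factor 3900/15 = 260
Product of known-step factors = 1.5342 × 10^8
Overall factor = 4.00 × 10^6 cells/mL / (0.00715 cells/mL) = 5.5944 × 10^8
x = 5.5944 × 10^8 / 1.5342 × 10^8 = 3.65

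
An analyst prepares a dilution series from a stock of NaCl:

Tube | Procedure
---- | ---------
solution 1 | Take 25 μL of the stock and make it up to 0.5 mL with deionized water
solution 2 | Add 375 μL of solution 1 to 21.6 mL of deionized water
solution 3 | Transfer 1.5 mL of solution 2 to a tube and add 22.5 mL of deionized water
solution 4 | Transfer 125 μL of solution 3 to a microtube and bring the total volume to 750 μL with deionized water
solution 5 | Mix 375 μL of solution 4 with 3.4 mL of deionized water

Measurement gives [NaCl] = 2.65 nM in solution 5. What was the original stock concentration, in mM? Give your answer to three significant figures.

Step 1: 25 μL brought to 0.5 mL → factor 500/25 = 20
Step 2: 375 μL + 21.6 mL = 21975 μL total → factor 21975/375 = 58.6
Step 3: 1.5 mL + 22.5 mL = 24 mL total → factor 24/1.5 = 16
Step 4: 125 μL brought to 750 μL → factor 750/125 = 6
Step 5: 375 μL + 3.4 mL = 3775 μL total → factor 3775/375 = 10.067
Overall dilution factor = 20 × 58.6 × 16 × 6 × 10.067 = 1.1326 × 10^6
Stock = 2.65 nM × 1.1326 × 10^6 = 3.001 × 10^6 nM = 3.00 mM

3.00 mM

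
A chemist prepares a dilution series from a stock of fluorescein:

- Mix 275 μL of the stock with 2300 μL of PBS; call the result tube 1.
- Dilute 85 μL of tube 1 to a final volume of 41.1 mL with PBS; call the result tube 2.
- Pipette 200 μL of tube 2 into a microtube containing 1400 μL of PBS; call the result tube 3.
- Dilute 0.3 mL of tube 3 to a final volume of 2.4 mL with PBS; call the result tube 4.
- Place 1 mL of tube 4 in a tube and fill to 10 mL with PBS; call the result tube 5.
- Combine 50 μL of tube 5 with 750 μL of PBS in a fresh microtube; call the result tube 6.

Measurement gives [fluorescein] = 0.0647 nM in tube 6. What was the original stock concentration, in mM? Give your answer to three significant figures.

Step 1: 275 μL + 2300 μL = 2575 μL total → factor 2575/275 = 9.3636
Step 2: 85 μL brought to 41.1 mL → factor 41100/85 = 483.53
Step 3: 200 μL + 1400 μL = 1600 μL total → factor 1600/200 = 8
Step 4: 0.3 mL brought to 2.4 mL → factor 2.4/0.3 = 8
Step 5: 1 mL brought to 10 mL → factor 10/1 = 10
Step 6: 50 μL + 750 μL = 800 μL total → factor 800/50 = 16
Overall dilution factor = 9.3636 × 483.53 × 8 × 8 × 10 × 16 = 4.6363 × 10^7
Stock = 0.0647 nM × 4.6363 × 10^7 = 3.000 × 10^6 nM = 3.00 mM

3.00 mM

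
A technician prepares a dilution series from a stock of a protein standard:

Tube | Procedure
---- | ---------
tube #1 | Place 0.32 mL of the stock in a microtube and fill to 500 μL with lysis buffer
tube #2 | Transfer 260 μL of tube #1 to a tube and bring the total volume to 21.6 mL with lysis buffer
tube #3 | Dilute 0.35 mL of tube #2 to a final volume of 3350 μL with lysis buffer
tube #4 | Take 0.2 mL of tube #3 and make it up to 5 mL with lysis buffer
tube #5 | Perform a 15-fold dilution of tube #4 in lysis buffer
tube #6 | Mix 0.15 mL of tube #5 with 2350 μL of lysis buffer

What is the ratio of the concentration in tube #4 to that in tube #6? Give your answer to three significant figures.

Step 1: 0.32 mL brought to 500 μL → factor 0.5/0.32 = 1.5625
Step 2: 260 μL brought to 21.6 mL → factor 21600/260 = 83.077
Step 3: 0.35 mL brought to 3350 μL → factor 3.35/0.35 = 9.5714
Step 4: 0.2 mL brought to 5 mL → factor 5/0.2 = 25
Step 5: 15-fold → factor 15
Step 6: 0.15 mL + 2350 μL = 2.5 mL total → factor 2.5/0.15 = 16.667
Dilution factor to tube #4 = 31061; to tube #6 = 7.7653 × 10^6
[tube #4]/[tube #6] = (factor to tube #6)/(factor to tube #4) = 7.7653 × 10^6/31061 = 250

250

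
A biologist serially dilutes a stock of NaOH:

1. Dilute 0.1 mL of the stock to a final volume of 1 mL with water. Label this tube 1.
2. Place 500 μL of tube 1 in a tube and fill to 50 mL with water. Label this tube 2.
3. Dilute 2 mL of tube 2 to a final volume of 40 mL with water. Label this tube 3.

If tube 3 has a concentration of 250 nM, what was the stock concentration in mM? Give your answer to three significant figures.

5.00 mM

Step 1: 0.1 mL brought to 1 mL → factor 1/0.1 = 10
Step 2: 500 μL brought to 50 mL → factor 50000/500 = 100
Step 3: 2 mL brought to 40 mL → factor 40/2 = 20
Overall dilution factor = 10 × 100 × 20 = 20000
Stock = 250 nM × 20000 = 5.000 × 10^6 nM = 5.00 mM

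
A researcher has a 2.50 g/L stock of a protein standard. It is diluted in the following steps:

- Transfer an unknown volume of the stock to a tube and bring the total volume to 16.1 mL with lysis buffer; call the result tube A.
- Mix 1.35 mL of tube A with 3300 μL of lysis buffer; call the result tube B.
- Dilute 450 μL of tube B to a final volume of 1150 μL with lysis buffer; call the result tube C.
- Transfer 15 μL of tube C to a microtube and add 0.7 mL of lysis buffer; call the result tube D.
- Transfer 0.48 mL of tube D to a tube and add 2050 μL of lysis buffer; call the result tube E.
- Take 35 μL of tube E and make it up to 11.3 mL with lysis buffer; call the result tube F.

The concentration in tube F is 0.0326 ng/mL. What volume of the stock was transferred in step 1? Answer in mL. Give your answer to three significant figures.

0.150 mL

Step 1: v brought to 16.1 mL → factor = 16.1 mL/v
Step 2: 1.35 mL + 3300 μL = 4.65 mL total → factor 4.65/1.35 = 3.4444
Step 3: 450 μL brought to 1150 μL → factor 1150/450 = 2.5556
Step 4: 15 μL + 0.7 mL = 715 μL total → factor 715/15 = 47.667
Step 5: 0.48 mL + 2050 μL = 2.53 mL total → factor 2.53/0.48 = 5.2708
Step 6: 35 μL brought to 11.3 mL → factor 11300/35 = 322.86
Product of known-step factors = 7.1402 × 10^5
Overall factor = 2.50 g/L / (0.0326 ng/mL) = 7.6687 × 10^7
Step-1 factor = 7.6687 × 10^7 / 7.1402 × 10^5 = 107.4
v = 16.1 mL / 107.4 = 0.150 mL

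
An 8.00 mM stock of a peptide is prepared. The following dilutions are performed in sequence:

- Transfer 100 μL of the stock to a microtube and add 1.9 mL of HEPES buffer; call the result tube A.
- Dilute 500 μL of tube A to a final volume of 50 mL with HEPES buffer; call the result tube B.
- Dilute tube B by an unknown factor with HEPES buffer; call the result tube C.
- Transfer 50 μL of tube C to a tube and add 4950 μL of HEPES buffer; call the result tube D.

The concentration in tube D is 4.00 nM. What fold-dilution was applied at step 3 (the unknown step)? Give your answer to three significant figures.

Step 1: 100 μL + 1.9 mL = 2000 μL total → factor 2000/100 = 20
Step 2: 500 μL brought to 50 mL → factor 50000/500 = 100
Step 3: unknown factor x
Step 4: 50 μL + 4950 μL = 5000 μL total → factor 5000/50 = 100
Product of known-step factors = 2 × 10^5
Overall factor = 8.00 mM / (4.00 nM) = 2 × 10^6
x = 2 × 10^6 / 2 × 10^5 = 10.0

10.0-fold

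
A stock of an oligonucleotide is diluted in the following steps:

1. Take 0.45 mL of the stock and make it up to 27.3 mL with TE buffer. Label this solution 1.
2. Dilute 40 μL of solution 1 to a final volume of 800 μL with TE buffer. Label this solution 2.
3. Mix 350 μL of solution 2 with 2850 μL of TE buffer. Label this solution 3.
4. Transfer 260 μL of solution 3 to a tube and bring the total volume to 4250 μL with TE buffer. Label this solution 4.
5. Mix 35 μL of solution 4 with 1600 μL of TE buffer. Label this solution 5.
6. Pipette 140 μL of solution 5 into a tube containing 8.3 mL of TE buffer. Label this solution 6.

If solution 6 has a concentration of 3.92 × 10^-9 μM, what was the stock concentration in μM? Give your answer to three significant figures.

2.00 μM

Step 1: 0.45 mL brought to 27.3 mL → factor 27.3/0.45 = 60.667
Step 2: 40 μL brought to 800 μL → factor 800/40 = 20
Step 3: 350 μL + 2850 μL = 3200 μL total → factor 3200/350 = 9.1429
Step 4: 260 μL brought to 4250 μL → factor 4250/260 = 16.346
Step 5: 35 μL + 1600 μL = 1635 μL total → factor 1635/35 = 46.714
Step 6: 140 μL + 8.3 mL = 8440 μL total → factor 8440/140 = 60.286
Overall dilution factor = 60.667 × 20 × 9.1429 × 16.346 × 46.714 × 60.286 = 5.1067 × 10^8
Stock = 3.92 × 10^-9 μM × 5.1067 × 10^8 = 2.00 μM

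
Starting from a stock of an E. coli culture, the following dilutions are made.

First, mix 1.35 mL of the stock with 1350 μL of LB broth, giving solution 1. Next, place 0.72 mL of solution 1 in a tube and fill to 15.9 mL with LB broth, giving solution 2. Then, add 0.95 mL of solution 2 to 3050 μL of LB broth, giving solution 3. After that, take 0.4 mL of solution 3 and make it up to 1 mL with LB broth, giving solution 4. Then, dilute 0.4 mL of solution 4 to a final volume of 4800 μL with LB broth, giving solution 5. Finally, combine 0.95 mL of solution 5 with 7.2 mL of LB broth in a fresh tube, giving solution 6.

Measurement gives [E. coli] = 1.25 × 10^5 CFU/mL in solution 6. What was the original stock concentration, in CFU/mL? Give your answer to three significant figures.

5.98 × 10^9 CFU/mL

Step 1: 1.35 mL + 1350 μL = 2.7 mL total → factor 2.7/1.35 = 2
Step 2: 0.72 mL brought to 15.9 mL → factor 15.9/0.72 = 22.083
Step 3: 0.95 mL + 3050 μL = 4 mL total → factor 4/0.95 = 4.2105
Step 4: 0.4 mL brought to 1 mL → factor 1/0.4 = 2.5
Step 5: 0.4 mL brought to 4800 μL → factor 4.8/0.4 = 12
Step 6: 0.95 mL + 7.2 mL = 8.15 mL total → factor 8.15/0.95 = 8.5789
Overall dilution factor = 2 × 22.083 × 4.2105 × 2.5 × 12 × 8.5789 = 47861
Stock = 1.25 × 10^5 CFU/mL × 47861 = 5.98 × 10^9 CFU/mL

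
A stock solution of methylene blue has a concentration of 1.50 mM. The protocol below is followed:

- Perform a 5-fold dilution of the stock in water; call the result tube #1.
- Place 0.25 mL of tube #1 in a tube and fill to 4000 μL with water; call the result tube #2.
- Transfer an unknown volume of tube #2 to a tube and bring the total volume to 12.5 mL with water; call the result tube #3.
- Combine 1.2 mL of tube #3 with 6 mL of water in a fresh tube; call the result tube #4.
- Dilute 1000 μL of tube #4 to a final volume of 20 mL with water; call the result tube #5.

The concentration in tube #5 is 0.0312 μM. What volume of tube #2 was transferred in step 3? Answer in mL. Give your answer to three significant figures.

2.50 mL

Step 1: 5-fold → factor 5
Step 2: 0.25 mL brought to 4000 μL → factor 4/0.25 = 16
Step 3: v brought to 12.5 mL → factor = 12.5 mL/v
Step 4: 1.2 mL + 6 mL = 7.2 mL total → factor 7.2/1.2 = 6
Step 5: 1000 μL brought to 20 mL → factor 20000/1000 = 20
Product of known-step factors = 9600
Overall factor = 1.50 mM / (0.0312 μM) = 48077
Step-3 factor = 48077 / 9600 = 5.008
v = 12.5 mL / 5.008 = 2.50 mL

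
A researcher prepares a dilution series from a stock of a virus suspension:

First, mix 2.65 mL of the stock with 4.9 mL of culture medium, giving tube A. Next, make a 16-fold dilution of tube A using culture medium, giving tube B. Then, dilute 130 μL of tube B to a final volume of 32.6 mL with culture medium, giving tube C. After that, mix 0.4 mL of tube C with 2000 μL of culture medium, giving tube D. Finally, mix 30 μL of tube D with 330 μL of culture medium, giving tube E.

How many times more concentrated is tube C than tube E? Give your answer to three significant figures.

72.0

Step 1: 2.65 mL + 4.9 mL = 7.55 mL total → factor 7.55/2.65 = 2.8491
Step 2: 16-fold → factor 16
Step 3: 130 μL brought to 32.6 mL → factor 32600/130 = 250.77
Step 4: 0.4 mL + 2000 μL = 2.4 mL total → factor 2.4/0.4 = 6
Step 5: 30 μL + 330 μL = 360 μL total → factor 360/30 = 12
Dilution factor to tube C = 11431; to tube E = 8.2305 × 10^5
[tube C]/[tube E] = (factor to tube E)/(factor to tube C) = 8.2305 × 10^5/11431 = 72.0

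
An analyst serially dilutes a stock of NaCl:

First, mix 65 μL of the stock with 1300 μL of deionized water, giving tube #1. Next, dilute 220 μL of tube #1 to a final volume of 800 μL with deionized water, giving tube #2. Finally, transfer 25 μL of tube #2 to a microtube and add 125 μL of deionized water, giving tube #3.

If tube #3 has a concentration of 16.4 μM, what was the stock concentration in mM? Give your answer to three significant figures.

7.51 mM

Step 1: 65 μL + 1300 μL = 1365 μL total → factor 1365/65 = 21
Step 2: 220 μL brought to 800 μL → factor 800/220 = 3.6364
Step 3: 25 μL + 125 μL = 150 μL total → factor 150/25 = 6
Overall dilution factor = 21 × 3.6364 × 6 = 458.18
Stock = 16.4 μM × 458.18 = 7514 μM = 7.51 mM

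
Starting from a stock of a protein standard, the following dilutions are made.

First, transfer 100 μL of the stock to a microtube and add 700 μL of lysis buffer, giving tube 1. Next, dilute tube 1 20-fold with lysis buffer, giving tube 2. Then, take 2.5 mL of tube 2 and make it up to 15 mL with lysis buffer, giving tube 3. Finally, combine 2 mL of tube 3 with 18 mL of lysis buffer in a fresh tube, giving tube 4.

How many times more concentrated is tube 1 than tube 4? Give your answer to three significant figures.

Step 1: 100 μL + 700 μL = 800 μL total → factor 800/100 = 8
Step 2: 20-fold → factor 20
Step 3: 2.5 mL brought to 15 mL → factor 15/2.5 = 6
Step 4: 2 mL + 18 mL = 20 mL total → factor 20/2 = 10
Dilution factor to tube 1 = 8; to tube 4 = 9600
[tube 1]/[tube 4] = (factor to tube 4)/(factor to tube 1) = 9600/8 = 1.20 × 10^3

1.20 × 10^3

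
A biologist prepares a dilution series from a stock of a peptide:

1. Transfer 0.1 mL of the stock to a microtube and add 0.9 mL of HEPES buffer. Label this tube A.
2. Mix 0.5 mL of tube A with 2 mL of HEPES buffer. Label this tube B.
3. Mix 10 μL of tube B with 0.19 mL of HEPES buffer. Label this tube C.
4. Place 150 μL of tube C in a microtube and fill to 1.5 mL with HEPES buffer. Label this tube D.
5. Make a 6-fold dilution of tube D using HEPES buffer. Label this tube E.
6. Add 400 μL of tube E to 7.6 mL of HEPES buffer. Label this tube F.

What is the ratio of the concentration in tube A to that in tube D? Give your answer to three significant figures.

1.00 × 10^3

Step 1: 0.1 mL + 0.9 mL = 1 mL total → factor 1/0.1 = 10
Step 2: 0.5 mL + 2 mL = 2.5 mL total → factor 2.5/0.5 = 5
Step 3: 10 μL + 0.19 mL = 200 μL total → factor 200/10 = 20
Step 4: 150 μL brought to 1.5 mL → factor 1500/150 = 10
Dilution factor to tube A = 10; to tube D = 10000
[tube A]/[tube D] = (factor to tube D)/(factor to tube A) = 10000/10 = 1.00 × 10^3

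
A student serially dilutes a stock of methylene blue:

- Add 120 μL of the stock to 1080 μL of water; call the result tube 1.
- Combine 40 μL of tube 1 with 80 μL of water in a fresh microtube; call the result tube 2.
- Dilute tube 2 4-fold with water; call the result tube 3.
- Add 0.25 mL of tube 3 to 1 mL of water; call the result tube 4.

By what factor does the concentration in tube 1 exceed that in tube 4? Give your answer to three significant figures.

60.0

Step 1: 120 μL + 1080 μL = 1200 μL total → factor 1200/120 = 10
Step 2: 40 μL + 80 μL = 120 μL total → factor 120/40 = 3
Step 3: 4-fold → factor 4
Step 4: 0.25 mL + 1 mL = 1.25 mL total → factor 1.25/0.25 = 5
Dilution factor to tube 1 = 10; to tube 4 = 600
[tube 1]/[tube 4] = (factor to tube 4)/(factor to tube 1) = 600/10 = 60.0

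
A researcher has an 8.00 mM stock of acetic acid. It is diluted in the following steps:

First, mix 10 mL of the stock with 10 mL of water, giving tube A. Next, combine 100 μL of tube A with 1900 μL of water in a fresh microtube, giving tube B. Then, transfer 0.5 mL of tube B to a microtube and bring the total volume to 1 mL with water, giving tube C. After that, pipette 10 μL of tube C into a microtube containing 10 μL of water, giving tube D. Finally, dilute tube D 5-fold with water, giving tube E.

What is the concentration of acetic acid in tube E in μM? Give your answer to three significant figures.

Step 1: 10 mL + 10 mL = 20 mL total → factor 20/10 = 2
Step 2: 100 μL + 1900 μL = 2000 μL total → factor 2000/100 = 20
Step 3: 0.5 mL brought to 1 mL → factor 1/0.5 = 2
Step 4: 10 μL + 10 μL = 20 μL total → factor 20/10 = 2
Step 5: 5-fold → factor 5
Overall dilution factor = 2 × 20 × 2 × 2 × 5 = 800
Final = 8.00 mM / 800 = 0.01000 mM = 10.0 μM

10.0 μM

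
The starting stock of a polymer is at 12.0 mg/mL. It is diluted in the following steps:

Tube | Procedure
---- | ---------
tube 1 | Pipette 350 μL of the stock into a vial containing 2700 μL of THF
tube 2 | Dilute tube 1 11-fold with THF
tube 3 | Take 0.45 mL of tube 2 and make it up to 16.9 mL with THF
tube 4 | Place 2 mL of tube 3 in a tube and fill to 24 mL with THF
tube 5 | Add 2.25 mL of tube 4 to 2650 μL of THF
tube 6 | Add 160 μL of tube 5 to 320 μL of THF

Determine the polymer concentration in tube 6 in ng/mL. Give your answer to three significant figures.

Step 1: 350 μL + 2700 μL = 3050 μL total → factor 3050/350 = 8.7143
Step 2: 11-fold → factor 11
Step 3: 0.45 mL brought to 16.9 mL → factor 16.9/0.45 = 37.556
Step 4: 2 mL brought to 24 mL → factor 24/2 = 12
Step 5: 2.25 mL + 2650 μL = 4.9 mL total → factor 4.9/2.25 = 2.1778
Step 6: 160 μL + 320 μL = 480 μL total → factor 480/160 = 3
Overall dilution factor = 8.7143 × 11 × 37.556 × 12 × 2.1778 × 3 = 2.8224 × 10^5
Final = 12.0 mg/mL / 2.8224 × 10^5 = 4.252 × 10^-5 mg/mL = 42.5 ng/mL

42.5 ng/mL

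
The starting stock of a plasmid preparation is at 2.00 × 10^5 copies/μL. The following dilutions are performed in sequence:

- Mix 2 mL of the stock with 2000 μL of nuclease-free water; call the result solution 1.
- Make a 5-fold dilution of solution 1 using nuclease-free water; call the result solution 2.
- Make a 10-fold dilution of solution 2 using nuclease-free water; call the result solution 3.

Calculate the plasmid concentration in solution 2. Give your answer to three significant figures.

Step 1: 2 mL + 2000 μL = 4 mL total → factor 4/2 = 2
Step 2: 5-fold → factor 5
Dilution factor through solution 2 = 2 × 5 = 10
[solution 2] = 2.00 × 10^5 copies/μL / 10 = 2.00 × 10^4 copies/μL

2.00 × 10^4 copies/μL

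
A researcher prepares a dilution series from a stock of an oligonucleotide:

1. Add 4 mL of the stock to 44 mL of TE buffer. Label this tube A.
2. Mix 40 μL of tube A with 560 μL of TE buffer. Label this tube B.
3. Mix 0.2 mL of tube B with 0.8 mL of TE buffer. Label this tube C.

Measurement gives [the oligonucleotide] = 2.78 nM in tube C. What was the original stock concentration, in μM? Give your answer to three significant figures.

2.50 μM

Step 1: 4 mL + 44 mL = 48 mL total → factor 48/4 = 12
Step 2: 40 μL + 560 μL = 600 μL total → factor 600/40 = 15
Step 3: 0.2 mL + 0.8 mL = 1 mL total → factor 1/0.2 = 5
Overall dilution factor = 12 × 15 × 5 = 900
Stock = 2.78 nM × 900 = 2502 nM = 2.50 μM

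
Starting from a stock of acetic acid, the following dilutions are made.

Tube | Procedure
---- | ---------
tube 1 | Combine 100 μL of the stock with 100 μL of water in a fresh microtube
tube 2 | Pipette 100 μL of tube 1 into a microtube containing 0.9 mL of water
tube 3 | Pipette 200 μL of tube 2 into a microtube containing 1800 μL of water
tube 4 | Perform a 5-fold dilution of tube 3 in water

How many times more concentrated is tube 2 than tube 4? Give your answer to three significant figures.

50.0

Step 1: 100 μL + 100 μL = 200 μL total → factor 200/100 = 2
Step 2: 100 μL + 0.9 mL = 1000 μL total → factor 1000/100 = 10
Step 3: 200 μL + 1800 μL = 2000 μL total → factor 2000/200 = 10
Step 4: 5-fold → factor 5
Dilution factor to tube 2 = 20; to tube 4 = 1000
[tube 2]/[tube 4] = (factor to tube 4)/(factor to tube 2) = 1000/20 = 50.0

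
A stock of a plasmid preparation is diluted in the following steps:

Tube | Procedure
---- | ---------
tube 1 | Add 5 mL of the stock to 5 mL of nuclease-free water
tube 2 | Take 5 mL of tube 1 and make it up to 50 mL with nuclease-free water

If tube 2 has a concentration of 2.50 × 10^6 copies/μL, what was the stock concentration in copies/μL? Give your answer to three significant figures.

5.00 × 10^7 copies/μL

Step 1: 5 mL + 5 mL = 10 mL total → factor 10/5 = 2
Step 2: 5 mL brought to 50 mL → factor 50/5 = 10
Overall dilution factor = 2 × 10 = 20
Stock = 2.50 × 10^6 copies/μL × 20 = 5.00 × 10^7 copies/μL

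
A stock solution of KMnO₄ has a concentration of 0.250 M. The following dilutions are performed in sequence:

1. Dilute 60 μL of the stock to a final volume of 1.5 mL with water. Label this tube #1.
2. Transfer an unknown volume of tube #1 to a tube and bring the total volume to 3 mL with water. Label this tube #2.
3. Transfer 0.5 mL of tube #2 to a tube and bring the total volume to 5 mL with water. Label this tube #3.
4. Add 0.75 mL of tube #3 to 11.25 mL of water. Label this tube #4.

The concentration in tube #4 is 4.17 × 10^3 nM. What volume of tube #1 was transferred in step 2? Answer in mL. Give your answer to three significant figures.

0.200 mL

Step 1: 60 μL brought to 1.5 mL → factor 1500/60 = 25
Step 2: v brought to 3 mL → factor = 3 mL/v
Step 3: 0.5 mL brought to 5 mL → factor 5/0.5 = 10
Step 4: 0.75 mL + 11.25 mL = 12 mL total → factor 12/0.75 = 16
Product of known-step factors = 4000
Overall factor = 0.250 M / (4.17 × 10^3 nM) = 59952
Step-2 factor = 59952 / 4000 = 14.988
v = 3 mL / 14.988 = 0.200 mL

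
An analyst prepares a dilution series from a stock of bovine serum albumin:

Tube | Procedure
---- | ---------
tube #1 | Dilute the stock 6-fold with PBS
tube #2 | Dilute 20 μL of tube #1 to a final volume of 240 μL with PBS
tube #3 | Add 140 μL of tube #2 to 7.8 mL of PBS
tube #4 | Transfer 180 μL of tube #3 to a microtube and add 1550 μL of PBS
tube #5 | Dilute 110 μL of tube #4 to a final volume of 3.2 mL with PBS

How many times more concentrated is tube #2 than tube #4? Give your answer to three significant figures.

545

Step 1: 6-fold → factor 6
Step 2: 20 μL brought to 240 μL → factor 240/20 = 12
Step 3: 140 μL + 7.8 mL = 7940 μL total → factor 7940/140 = 56.714
Step 4: 180 μL + 1550 μL = 1730 μL total → factor 1730/180 = 9.6111
Dilution factor to tube #2 = 72; to tube #4 = 39246
[tube #2]/[tube #4] = (factor to tube #4)/(factor to tube #2) = 39246/72 = 545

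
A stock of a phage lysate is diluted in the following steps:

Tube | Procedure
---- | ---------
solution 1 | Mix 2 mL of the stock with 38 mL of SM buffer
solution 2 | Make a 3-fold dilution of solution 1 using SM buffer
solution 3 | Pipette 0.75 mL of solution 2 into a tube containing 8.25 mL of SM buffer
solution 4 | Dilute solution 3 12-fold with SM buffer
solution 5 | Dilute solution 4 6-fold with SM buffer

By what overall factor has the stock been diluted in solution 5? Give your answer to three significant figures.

5.18 × 10^4

Step 1: 2 mL + 38 mL = 40 mL total → factor 40/2 = 20
Step 2: 3-fold → factor 3
Step 3: 0.75 mL + 8.25 mL = 9 mL total → factor 9/0.75 = 12
Step 4: 12-fold → factor 12
Step 5: 6-fold → factor 6
Overall dilution factor = 20 × 3 × 12 × 12 × 6 = 51840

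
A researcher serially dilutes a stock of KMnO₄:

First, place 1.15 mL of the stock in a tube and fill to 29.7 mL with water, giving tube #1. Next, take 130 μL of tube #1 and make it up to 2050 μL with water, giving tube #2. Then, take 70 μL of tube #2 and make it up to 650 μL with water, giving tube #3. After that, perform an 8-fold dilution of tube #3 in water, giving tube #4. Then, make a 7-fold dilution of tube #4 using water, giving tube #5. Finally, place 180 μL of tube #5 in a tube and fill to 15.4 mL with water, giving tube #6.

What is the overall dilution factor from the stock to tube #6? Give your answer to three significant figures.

Step 1: 1.15 mL brought to 29.7 mL → factor 29.7/1.15 = 25.826
Step 2: 130 μL brought to 2050 μL → factor 2050/130 = 15.769
Step 3: 70 μL brought to 650 μL → factor 650/70 = 9.2857
Step 4: 8-fold → factor 8
Step 5: 7-fold → factor 7
Step 6: 180 μL brought to 15.4 mL → factor 15400/180 = 85.556
Overall dilution factor = 25.826 × 15.769 × 9.2857 × 8 × 7 × 85.556 = 1.8118 × 10^7

1.81 × 10^7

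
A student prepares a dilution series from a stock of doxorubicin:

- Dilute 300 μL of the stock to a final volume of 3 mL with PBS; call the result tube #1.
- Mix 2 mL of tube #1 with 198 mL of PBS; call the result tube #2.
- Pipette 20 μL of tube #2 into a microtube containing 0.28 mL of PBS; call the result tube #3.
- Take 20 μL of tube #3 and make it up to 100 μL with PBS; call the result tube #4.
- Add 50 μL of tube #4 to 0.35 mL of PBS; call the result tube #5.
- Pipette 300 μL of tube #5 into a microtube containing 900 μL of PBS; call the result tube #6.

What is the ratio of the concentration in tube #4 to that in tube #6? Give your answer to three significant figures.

32.0

Step 1: 300 μL brought to 3 mL → factor 3000/300 = 10
Step 2: 2 mL + 198 mL = 200 mL total → factor 200/2 = 100
Step 3: 20 μL + 0.28 mL = 300 μL total → factor 300/20 = 15
Step 4: 20 μL brought to 100 μL → factor 100/20 = 5
Step 5: 50 μL + 0.35 mL = 400 μL total → factor 400/50 = 8
Step 6: 300 μL + 900 μL = 1200 μL total → factor 1200/300 = 4
Dilution factor to tube #4 = 75000; to tube #6 = 2.4 × 10^6
[tube #4]/[tube #6] = (factor to tube #6)/(factor to tube #4) = 2.4 × 10^6/75000 = 32.0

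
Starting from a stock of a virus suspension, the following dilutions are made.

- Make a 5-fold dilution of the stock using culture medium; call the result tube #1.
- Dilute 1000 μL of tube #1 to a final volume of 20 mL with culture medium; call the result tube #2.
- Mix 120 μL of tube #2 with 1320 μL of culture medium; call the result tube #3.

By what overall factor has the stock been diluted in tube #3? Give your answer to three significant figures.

Step 1: 5-fold → factor 5
Step 2: 1000 μL brought to 20 mL → factor 20000/1000 = 20
Step 3: 120 μL + 1320 μL = 1440 μL total → factor 1440/120 = 12
Overall dilution factor = 5 × 20 × 12 = 1200

1.20 × 10^3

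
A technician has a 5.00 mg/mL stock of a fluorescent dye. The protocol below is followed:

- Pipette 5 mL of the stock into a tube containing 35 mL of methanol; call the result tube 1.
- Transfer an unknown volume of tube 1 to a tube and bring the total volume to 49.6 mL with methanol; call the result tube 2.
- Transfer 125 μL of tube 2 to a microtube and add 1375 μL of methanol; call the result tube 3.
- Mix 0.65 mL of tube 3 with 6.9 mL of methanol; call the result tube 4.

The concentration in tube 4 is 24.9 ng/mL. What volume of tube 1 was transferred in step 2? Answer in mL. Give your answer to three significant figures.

Step 1: 5 mL + 35 mL = 40 mL total → factor 40/5 = 8
Step 2: v brought to 49.6 mL → factor = 49.6 mL/v
Step 3: 125 μL + 1375 μL = 1500 μL total → factor 1500/125 = 12
Step 4: 0.65 mL + 6.9 mL = 7.55 mL total → factor 7.55/0.65 = 11.615
Product of known-step factors = 1115.1
Overall factor = 5.00 mg/mL / (24.9 ng/mL) = 2.008 × 10^5
Step-2 factor = 2.008 × 10^5 / 1115.1 = 180.08
v = 49.6 mL / 180.08 = 0.275 mL

0.275 mL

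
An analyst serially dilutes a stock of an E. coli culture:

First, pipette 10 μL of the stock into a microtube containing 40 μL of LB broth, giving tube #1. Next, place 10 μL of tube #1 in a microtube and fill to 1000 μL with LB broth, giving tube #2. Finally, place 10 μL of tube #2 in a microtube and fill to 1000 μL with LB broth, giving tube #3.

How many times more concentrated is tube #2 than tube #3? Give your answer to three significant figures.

100

Step 1: 10 μL + 40 μL = 50 μL total → factor 50/10 = 5
Step 2: 10 μL brought to 1000 μL → factor 1000/10 = 100
Step 3: 10 μL brought to 1000 μL → factor 1000/10 = 100
Dilution factor to tube #2 = 500; to tube #3 = 50000
[tube #2]/[tube #3] = (factor to tube #3)/(factor to tube #2) = 50000/500 = 100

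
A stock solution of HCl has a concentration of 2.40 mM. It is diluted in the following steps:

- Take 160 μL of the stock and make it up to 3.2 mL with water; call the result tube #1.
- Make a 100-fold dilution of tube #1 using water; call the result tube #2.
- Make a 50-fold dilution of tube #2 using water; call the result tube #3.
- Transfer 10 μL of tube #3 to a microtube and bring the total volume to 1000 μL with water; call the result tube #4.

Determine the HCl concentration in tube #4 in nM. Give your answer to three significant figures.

Step 1: 160 μL brought to 3.2 mL → factor 3200/160 = 20
Step 2: 100-fold → factor 100
Step 3: 50-fold → factor 50
Step 4: 10 μL brought to 1000 μL → factor 1000/10 = 100
Overall dilution factor = 20 × 100 × 50 × 100 = 1 × 10^7
Final = 2.40 mM / 1 × 10^7 = 2.400 × 10^-7 mM = 0.240 nM

0.240 nM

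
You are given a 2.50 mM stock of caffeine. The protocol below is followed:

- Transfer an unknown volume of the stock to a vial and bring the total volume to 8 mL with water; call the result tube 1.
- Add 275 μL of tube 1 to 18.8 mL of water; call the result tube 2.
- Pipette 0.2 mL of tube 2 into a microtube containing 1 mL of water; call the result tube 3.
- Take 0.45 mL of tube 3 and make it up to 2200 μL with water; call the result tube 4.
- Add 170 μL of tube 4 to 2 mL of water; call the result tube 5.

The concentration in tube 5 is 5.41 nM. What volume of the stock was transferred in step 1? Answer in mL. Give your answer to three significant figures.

Step 1: v brought to 8 mL → factor = 8 mL/v
Step 2: 275 μL + 18.8 mL = 19075 μL total → factor 19075/275 = 69.364
Step 3: 0.2 mL + 1 mL = 1.2 mL total → factor 1.2/0.2 = 6
Step 4: 0.45 mL brought to 2200 μL → factor 2.2/0.45 = 4.8889
Step 5: 170 μL + 2 mL = 2170 μL total → factor 2170/170 = 12.765
Product of known-step factors = 25972
Overall factor = 2.50 mM / (5.41 nM) = 4.6211 × 10^5
Step-1 factor = 4.6211 × 10^5 / 25972 = 17.793
v = 8 mL / 17.793 = 0.450 mL

0.450 mL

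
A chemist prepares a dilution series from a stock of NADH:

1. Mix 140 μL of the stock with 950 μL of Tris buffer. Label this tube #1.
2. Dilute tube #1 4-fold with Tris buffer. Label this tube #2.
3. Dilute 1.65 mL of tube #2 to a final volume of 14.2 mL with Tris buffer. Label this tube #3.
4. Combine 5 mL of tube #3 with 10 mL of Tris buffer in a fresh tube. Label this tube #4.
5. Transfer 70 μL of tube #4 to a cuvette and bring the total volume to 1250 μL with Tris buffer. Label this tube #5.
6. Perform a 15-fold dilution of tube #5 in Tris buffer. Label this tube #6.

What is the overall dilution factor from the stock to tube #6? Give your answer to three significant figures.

Step 1: 140 μL + 950 μL = 1090 μL total → factor 1090/140 = 7.7857
Step 2: 4-fold → factor 4
Step 3: 1.65 mL brought to 14.2 mL → factor 14.2/1.65 = 8.6061
Step 4: 5 mL + 10 mL = 15 mL total → factor 15/5 = 3
Step 5: 70 μL brought to 1250 μL → factor 1250/70 = 17.857
Step 6: 15-fold → factor 15
Overall dilution factor = 7.7857 × 4 × 8.6061 × 3 × 17.857 × 15 = 2.1537 × 10^5

2.15 × 10^5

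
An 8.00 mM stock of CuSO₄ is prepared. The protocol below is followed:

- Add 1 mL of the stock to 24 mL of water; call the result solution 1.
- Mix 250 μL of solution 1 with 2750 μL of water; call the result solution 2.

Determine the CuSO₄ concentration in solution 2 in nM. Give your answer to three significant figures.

2.67 × 10^4 nM

Step 1: 1 mL + 24 mL = 25 mL total → factor 25/1 = 25
Step 2: 250 μL + 2750 μL = 3000 μL total → factor 3000/250 = 12
Overall dilution factor = 25 × 12 = 300
Final = 8.00 mM / 300 = 0.02667 mM = 2.67 × 10^4 nM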